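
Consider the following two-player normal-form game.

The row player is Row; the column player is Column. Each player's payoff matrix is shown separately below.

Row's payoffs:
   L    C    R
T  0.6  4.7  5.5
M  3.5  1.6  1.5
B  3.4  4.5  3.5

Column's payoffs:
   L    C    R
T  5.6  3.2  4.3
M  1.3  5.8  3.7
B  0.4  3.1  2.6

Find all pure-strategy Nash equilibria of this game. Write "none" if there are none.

Row against L: payoffs 0.6, 3.5, 3.4 → best response M.
Row against C: payoffs 4.7, 1.6, 4.5 → best response T.
Row against R: payoffs 5.5, 1.5, 3.5 → best response T.
Column against T: payoffs 5.6, 3.2, 4.3 → best response L.
Column against M: payoffs 1.3, 5.8, 3.7 → best response C.
Column against B: payoffs 0.4, 3.1, 2.6 → best response C.
No profile is a mutual best response for all players.

No pure-strategy Nash equilibrium.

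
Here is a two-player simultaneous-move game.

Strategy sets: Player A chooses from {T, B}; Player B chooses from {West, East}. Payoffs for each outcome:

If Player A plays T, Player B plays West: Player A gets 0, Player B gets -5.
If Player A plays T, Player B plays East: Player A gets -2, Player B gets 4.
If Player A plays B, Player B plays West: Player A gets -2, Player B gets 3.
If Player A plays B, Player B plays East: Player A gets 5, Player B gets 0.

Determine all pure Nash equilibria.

(T, West): Player B can switch to East (-5 → 4). Not NE.
(T, East): Player A can switch to B (-2 → 5). Not NE.
(B, West): Player A can switch to T (-2 → 0). Not NE.
(B, East): Player B can switch to West (0 → 3). Not NE.

There is no pure-strategy Nash equilibrium.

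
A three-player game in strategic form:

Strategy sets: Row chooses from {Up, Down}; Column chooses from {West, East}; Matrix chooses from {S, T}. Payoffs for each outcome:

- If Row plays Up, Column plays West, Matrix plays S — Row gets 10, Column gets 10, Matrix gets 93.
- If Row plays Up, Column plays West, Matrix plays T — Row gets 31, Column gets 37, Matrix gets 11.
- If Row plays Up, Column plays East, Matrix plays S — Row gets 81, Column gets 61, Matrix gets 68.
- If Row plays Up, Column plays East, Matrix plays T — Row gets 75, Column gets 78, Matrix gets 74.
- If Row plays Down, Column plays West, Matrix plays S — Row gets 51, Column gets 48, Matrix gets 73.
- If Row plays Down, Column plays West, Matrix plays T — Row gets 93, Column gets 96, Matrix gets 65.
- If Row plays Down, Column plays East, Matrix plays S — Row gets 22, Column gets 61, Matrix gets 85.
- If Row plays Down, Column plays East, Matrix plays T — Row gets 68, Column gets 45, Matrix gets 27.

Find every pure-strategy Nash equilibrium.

(Up, East, T)

Row against (West, S): payoffs 10, 51 → best response Down.
Row against (West, T): payoffs 31, 93 → best response Down.
Row against (East, S): payoffs 81, 22 → best response Up.
Row against (East, T): payoffs 75, 68 → best response Up.
Column against (Up, S): payoffs 10, 61 → best response East.
Column against (Up, T): payoffs 37, 78 → best response East.
Column against (Down, S): payoffs 48, 61 → best response East.
Column against (Down, T): payoffs 96, 45 → best response West.
Matrix against (Up, West): payoffs 93, 11 → best response S.
Matrix against (Up, East): payoffs 68, 74 → best response T.
Matrix against (Down, West): payoffs 73, 65 → best response S.
Matrix against (Down, East): payoffs 85, 27 → best response S.
Mutual best responses: (Up, East, T).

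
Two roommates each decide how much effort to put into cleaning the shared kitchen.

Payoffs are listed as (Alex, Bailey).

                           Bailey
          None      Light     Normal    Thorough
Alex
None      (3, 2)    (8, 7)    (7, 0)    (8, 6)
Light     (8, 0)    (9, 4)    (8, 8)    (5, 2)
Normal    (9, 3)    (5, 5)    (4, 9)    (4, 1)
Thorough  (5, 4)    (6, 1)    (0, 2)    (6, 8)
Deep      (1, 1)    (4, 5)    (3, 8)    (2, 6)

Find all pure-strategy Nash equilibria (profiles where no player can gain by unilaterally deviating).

Alex against None: payoffs 3, 8, 9, 5, 1 → best response Normal.
Alex against Light: payoffs 8, 9, 5, 6, 4 → best response Light.
Alex against Normal: payoffs 7, 8, 4, 0, 3 → best response Light.
Alex against Thorough: payoffs 8, 5, 4, 6, 2 → best response None.
Bailey against None: payoffs 2, 7, 0, 6 → best response Light.
Bailey against Light: payoffs 0, 4, 8, 2 → best response Normal.
Bailey against Normal: payoffs 3, 5, 9, 1 → best response Normal.
Bailey against Thorough: payoffs 4, 1, 2, 8 → best response Thorough.
Bailey against Deep: payoffs 1, 5, 8, 6 → best response Normal.
Mutual best responses: (Light, Normal).

Pure NE: (Light, Normal)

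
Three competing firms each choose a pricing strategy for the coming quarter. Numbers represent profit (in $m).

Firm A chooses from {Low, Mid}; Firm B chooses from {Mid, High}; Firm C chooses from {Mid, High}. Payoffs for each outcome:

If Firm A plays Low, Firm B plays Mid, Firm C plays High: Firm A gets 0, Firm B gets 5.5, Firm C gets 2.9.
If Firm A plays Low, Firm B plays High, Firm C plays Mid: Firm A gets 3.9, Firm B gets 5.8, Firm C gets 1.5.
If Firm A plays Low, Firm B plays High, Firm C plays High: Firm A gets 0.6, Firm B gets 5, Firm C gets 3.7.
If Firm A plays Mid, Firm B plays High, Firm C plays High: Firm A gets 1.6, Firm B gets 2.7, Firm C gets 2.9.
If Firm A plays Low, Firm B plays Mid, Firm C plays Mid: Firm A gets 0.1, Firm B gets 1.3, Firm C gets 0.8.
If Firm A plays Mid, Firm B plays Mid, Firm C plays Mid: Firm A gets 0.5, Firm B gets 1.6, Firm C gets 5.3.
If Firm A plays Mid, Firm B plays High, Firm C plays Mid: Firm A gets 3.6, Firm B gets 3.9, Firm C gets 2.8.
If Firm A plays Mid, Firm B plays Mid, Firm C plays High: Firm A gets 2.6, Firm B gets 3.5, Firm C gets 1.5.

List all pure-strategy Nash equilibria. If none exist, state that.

This game has no pure Nash equilibrium.

(Low, Mid, Mid): Firm A can switch to Mid (0.1 → 0.5). Not NE.
(Low, Mid, High): Firm A can switch to Mid (0 → 2.6). Not NE.
(Low, High, Mid): Firm C can switch to High (1.5 → 3.7). Not NE.
(Low, High, High): Firm A can switch to Mid (0.6 → 1.6). Not NE.
(Mid, Mid, Mid): Firm B can switch to High (1.6 → 3.9). Not NE.
(Mid, Mid, High): Firm C can switch to Mid (1.5 → 5.3). Not NE.
(Mid, High, Mid): Firm A can switch to Low (3.6 → 3.9). Not NE.
(Mid, High, High): Firm B can switch to Mid (2.7 → 3.5). Not NE.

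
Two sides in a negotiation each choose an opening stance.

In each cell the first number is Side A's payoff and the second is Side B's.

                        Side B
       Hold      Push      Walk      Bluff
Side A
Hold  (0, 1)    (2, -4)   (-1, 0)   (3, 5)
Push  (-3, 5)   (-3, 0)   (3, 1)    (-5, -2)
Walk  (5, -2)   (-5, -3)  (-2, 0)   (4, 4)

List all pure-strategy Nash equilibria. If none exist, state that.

Side A against Hold: payoffs 0, -3, 5 → best response Walk.
Side A against Push: payoffs 2, -3, -5 → best response Hold.
Side A against Walk: payoffs -1, 3, -2 → best response Push.
Side A against Bluff: payoffs 3, -5, 4 → best response Walk.
Side B against Hold: payoffs 1, -4, 0, 5 → best response Bluff.
Side B against Push: payoffs 5, 0, 1, -2 → best response Hold.
Side B against Walk: payoffs -2, -3, 0, 4 → best response Bluff.
Mutual best responses: (Walk, Bluff).

Pure NE: (Walk, Bluff)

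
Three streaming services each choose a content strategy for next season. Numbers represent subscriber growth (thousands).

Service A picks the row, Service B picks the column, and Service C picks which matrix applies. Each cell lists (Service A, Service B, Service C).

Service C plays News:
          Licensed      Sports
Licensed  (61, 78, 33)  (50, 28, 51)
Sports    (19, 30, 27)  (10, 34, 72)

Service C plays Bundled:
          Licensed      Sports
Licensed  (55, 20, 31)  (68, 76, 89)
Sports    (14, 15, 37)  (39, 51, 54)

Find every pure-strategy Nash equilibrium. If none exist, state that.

Service A against (Licensed, News): payoffs 61, 19 → best response Licensed.
Service A against (Licensed, Bundled): payoffs 55, 14 → best response Licensed.
Service A against (Sports, News): payoffs 50, 10 → best response Licensed.
Service A against (Sports, Bundled): payoffs 68, 39 → best response Licensed.
Service B against (Licensed, News): payoffs 78, 28 → best response Licensed.
Service B against (Licensed, Bundled): payoffs 20, 76 → best response Sports.
Service B against (Sports, News): payoffs 30, 34 → best response Sports.
Service B against (Sports, Bundled): payoffs 15, 51 → best response Sports.
Service C against (Licensed, Licensed): payoffs 33, 31 → best response News.
Service C against (Licensed, Sports): payoffs 51, 89 → best response Bundled.
Service C against (Sports, Licensed): payoffs 27, 37 → best response Bundled.
Service C against (Sports, Sports): payoffs 72, 54 → best response News.
Mutual best responses: (Licensed, Licensed, News); (Licensed, Sports, Bundled).

(Licensed, Licensed, News) and (Licensed, Sports, Bundled)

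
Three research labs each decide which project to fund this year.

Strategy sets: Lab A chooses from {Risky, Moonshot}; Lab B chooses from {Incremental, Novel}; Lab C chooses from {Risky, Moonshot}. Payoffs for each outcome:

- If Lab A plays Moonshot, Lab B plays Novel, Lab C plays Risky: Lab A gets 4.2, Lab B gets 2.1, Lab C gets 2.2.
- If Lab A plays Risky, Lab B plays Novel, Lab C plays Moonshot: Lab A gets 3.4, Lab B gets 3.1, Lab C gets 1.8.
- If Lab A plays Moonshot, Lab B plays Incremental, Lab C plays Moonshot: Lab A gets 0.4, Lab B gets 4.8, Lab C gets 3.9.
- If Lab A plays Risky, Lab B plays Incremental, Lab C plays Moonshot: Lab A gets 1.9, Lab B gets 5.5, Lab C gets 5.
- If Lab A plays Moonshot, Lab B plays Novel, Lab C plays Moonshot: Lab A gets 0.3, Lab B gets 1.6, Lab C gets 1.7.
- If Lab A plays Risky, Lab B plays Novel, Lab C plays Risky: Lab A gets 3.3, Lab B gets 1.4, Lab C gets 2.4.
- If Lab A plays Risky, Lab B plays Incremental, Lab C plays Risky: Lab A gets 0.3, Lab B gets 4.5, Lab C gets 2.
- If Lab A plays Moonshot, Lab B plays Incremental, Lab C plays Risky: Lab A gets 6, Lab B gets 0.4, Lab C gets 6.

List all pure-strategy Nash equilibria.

Lab A against (Incremental, Risky): payoffs 0.3, 6 → best response Moonshot.
Lab A against (Incremental, Moonshot): payoffs 1.9, 0.4 → best response Risky.
Lab A against (Novel, Risky): payoffs 3.3, 4.2 → best response Moonshot.
Lab A against (Novel, Moonshot): payoffs 3.4, 0.3 → best response Risky.
Lab B against (Risky, Risky): payoffs 4.5, 1.4 → best response Incremental.
Lab B against (Risky, Moonshot): payoffs 5.5, 3.1 → best response Incremental.
Lab B against (Moonshot, Risky): payoffs 0.4, 2.1 → best response Novel.
Lab B against (Moonshot, Moonshot): payoffs 4.8, 1.6 → best response Incremental.
Lab C against (Risky, Incremental): payoffs 2, 5 → best response Moonshot.
Lab C against (Risky, Novel): payoffs 2.4, 1.8 → best response Risky.
Lab C against (Moonshot, Incremental): payoffs 6, 3.9 → best response Risky.
Lab C against (Moonshot, Novel): payoffs 2.2, 1.7 → best response Risky.
Mutual best responses: (Risky, Incremental, Moonshot); (Moonshot, Novel, Risky).

Pure-strategy Nash equilibria: (Risky, Incremental, Moonshot); (Moonshot, Novel, Risky)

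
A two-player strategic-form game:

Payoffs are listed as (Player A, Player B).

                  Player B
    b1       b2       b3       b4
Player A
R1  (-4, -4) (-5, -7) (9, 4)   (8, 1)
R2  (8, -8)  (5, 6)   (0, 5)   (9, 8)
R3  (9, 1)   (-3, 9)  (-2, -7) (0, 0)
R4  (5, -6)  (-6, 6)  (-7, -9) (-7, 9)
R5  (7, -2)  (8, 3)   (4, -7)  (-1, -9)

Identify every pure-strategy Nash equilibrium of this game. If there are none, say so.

Pure-strategy Nash equilibria: (R1, b3); (R2, b4); (R5, b2)

Player A against b1: payoffs -4, 8, 9, 5, 7 → best response R3.
Player A against b2: payoffs -5, 5, -3, -6, 8 → best response R5.
Player A against b3: payoffs 9, 0, -2, -7, 4 → best response R1.
Player A against b4: payoffs 8, 9, 0, -7, -1 → best response R2.
Player B against R1: payoffs -4, -7, 4, 1 → best response b3.
Player B against R2: payoffs -8, 6, 5, 8 → best response b4.
Player B against R3: payoffs 1, 9, -7, 0 → best response b2.
Player B against R4: payoffs -6, 6, -9, 9 → best response b4.
Player B against R5: payoffs -2, 3, -7, -9 → best response b2.
Mutual best responses: (R1, b3); (R2, b4); (R5, b2).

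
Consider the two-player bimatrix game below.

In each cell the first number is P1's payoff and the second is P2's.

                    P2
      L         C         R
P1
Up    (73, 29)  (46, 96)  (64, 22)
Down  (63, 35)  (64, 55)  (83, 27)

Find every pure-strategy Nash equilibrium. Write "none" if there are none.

P1 against L: payoffs 73, 63 → best response Up.
P1 against C: payoffs 46, 64 → best response Down.
P1 against R: payoffs 64, 83 → best response Down.
P2 against Up: payoffs 29, 96, 22 → best response C.
P2 against Down: payoffs 35, 55, 27 → best response C.
Mutual best responses: (Down, C).

The unique pure-strategy Nash equilibrium is (Down, C).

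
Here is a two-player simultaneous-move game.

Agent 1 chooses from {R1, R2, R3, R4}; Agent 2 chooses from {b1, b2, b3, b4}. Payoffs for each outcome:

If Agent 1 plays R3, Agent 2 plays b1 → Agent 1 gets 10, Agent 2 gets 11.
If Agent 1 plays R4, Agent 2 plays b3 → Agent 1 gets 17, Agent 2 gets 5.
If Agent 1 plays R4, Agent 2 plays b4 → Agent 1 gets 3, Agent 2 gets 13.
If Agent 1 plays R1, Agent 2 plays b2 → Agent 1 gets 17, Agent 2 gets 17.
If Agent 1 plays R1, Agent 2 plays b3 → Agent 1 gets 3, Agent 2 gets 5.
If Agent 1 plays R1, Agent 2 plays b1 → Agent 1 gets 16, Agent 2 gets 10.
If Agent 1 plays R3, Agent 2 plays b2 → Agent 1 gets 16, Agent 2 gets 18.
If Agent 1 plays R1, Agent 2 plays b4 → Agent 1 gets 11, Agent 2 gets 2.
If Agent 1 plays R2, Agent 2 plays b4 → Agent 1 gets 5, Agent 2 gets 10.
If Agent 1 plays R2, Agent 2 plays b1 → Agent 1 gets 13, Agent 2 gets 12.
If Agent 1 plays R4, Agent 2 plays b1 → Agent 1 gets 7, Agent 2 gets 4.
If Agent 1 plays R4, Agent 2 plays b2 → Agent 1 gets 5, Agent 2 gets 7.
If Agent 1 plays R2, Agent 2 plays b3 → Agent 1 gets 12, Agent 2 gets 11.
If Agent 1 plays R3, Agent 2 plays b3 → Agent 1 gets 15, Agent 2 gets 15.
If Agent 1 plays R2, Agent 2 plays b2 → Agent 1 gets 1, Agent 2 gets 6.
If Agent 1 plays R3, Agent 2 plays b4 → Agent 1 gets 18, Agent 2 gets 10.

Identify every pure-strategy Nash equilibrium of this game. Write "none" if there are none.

Agent 1 against b1: payoffs 16, 13, 10, 7 → best response R1.
Agent 1 against b2: payoffs 17, 1, 16, 5 → best response R1.
Agent 1 against b3: payoffs 3, 12, 15, 17 → best response R4.
Agent 1 against b4: payoffs 11, 5, 18, 3 → best response R3.
Agent 2 against R1: payoffs 10, 17, 5, 2 → best response b2.
Agent 2 against R2: payoffs 12, 6, 11, 10 → best response b1.
Agent 2 against R3: payoffs 11, 18, 15, 10 → best response b2.
Agent 2 against R4: payoffs 4, 7, 5, 13 → best response b4.
Mutual best responses: (R1, b2).

Pure NE: (R1, b2)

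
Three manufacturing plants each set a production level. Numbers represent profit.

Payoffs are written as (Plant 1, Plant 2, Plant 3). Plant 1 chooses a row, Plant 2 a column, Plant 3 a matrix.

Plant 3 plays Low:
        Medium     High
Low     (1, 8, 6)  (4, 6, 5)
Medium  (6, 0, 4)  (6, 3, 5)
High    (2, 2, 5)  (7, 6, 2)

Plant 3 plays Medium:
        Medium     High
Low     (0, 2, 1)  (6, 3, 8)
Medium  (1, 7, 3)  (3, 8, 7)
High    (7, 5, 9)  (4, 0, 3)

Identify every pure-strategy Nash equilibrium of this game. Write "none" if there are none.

Pure-strategy Nash equilibria: (Low, High, Medium), (High, Medium, Medium)

Plant 1 against (Medium, Low): payoffs 1, 6, 2 → best response Medium.
Plant 1 against (Medium, Medium): payoffs 0, 1, 7 → best response High.
Plant 1 against (High, Low): payoffs 4, 6, 7 → best response High.
Plant 1 against (High, Medium): payoffs 6, 3, 4 → best response Low.
Plant 2 against (Low, Low): payoffs 8, 6 → best response Medium.
Plant 2 against (Low, Medium): payoffs 2, 3 → best response High.
Plant 2 against (Medium, Low): payoffs 0, 3 → best response High.
Plant 2 against (Medium, Medium): payoffs 7, 8 → best response High.
Plant 2 against (High, Low): payoffs 2, 6 → best response High.
Plant 2 against (High, Medium): payoffs 5, 0 → best response Medium.
Plant 3 against (Low, Medium): payoffs 6, 1 → best response Low.
Plant 3 against (Low, High): payoffs 5, 8 → best response Medium.
Plant 3 against (Medium, Medium): payoffs 4, 3 → best response Low.
Plant 3 against (Medium, High): payoffs 5, 7 → best response Medium.
Plant 3 against (High, Medium): payoffs 5, 9 → best response Medium.
Plant 3 against (High, High): payoffs 2, 3 → best response Medium.
Mutual best responses: (Low, High, Medium); (High, Medium, Medium).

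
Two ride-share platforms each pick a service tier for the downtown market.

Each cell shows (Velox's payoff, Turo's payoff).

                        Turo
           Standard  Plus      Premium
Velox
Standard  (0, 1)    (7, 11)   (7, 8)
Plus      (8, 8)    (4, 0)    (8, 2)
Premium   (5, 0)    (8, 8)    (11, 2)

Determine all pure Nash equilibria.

Pure-strategy Nash equilibria: (Plus, Standard) and (Premium, Plus)

(Standard, Standard): Velox can switch to Plus (0 → 8). Not NE.
(Standard, Plus): Velox can switch to Premium (7 → 8). Not NE.
(Standard, Premium): Velox can switch to Plus (7 → 8). Not NE.
(Plus, Standard): Velox gets 8, best alternative 5; Turo gets 8, best alternative 2. No profitable deviation — NE.
(Plus, Plus): Velox can switch to Standard (4 → 7). Not NE.
(Plus, Premium): Velox can switch to Premium (8 → 11). Not NE.
(Premium, Standard): Velox can switch to Plus (5 → 8). Not NE.
(Premium, Plus): Velox gets 8, best alternative 7; Turo gets 8, best alternative 2. No profitable deviation — NE.
(Premium, Premium): Turo can switch to Plus (2 → 8). Not NE.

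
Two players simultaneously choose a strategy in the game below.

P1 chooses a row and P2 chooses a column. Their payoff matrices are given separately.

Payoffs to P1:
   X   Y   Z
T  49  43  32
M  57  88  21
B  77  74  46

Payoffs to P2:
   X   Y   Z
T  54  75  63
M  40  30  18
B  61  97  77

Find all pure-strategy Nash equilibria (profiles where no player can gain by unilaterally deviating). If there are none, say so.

This game has no pure Nash equilibrium.

P1 against X: payoffs 49, 57, 77 → best response B.
P1 against Y: payoffs 43, 88, 74 → best response M.
P1 against Z: payoffs 32, 21, 46 → best response B.
P2 against T: payoffs 54, 75, 63 → best response Y.
P2 against M: payoffs 40, 30, 18 → best response X.
P2 against B: payoffs 61, 97, 77 → best response Y.
No profile is a mutual best response for all players.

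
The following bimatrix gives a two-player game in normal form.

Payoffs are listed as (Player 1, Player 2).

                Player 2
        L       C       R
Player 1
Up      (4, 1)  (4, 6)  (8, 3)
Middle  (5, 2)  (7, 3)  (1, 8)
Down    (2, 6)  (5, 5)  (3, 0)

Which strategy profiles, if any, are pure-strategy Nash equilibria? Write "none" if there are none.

none

Player 1 against L: payoffs 4, 5, 2 → best response Middle.
Player 1 against C: payoffs 4, 7, 5 → best response Middle.
Player 1 against R: payoffs 8, 1, 3 → best response Up.
Player 2 against Up: payoffs 1, 6, 3 → best response C.
Player 2 against Middle: payoffs 2, 3, 8 → best response R.
Player 2 against Down: payoffs 6, 5, 0 → best response L.
No profile is a mutual best response for all players.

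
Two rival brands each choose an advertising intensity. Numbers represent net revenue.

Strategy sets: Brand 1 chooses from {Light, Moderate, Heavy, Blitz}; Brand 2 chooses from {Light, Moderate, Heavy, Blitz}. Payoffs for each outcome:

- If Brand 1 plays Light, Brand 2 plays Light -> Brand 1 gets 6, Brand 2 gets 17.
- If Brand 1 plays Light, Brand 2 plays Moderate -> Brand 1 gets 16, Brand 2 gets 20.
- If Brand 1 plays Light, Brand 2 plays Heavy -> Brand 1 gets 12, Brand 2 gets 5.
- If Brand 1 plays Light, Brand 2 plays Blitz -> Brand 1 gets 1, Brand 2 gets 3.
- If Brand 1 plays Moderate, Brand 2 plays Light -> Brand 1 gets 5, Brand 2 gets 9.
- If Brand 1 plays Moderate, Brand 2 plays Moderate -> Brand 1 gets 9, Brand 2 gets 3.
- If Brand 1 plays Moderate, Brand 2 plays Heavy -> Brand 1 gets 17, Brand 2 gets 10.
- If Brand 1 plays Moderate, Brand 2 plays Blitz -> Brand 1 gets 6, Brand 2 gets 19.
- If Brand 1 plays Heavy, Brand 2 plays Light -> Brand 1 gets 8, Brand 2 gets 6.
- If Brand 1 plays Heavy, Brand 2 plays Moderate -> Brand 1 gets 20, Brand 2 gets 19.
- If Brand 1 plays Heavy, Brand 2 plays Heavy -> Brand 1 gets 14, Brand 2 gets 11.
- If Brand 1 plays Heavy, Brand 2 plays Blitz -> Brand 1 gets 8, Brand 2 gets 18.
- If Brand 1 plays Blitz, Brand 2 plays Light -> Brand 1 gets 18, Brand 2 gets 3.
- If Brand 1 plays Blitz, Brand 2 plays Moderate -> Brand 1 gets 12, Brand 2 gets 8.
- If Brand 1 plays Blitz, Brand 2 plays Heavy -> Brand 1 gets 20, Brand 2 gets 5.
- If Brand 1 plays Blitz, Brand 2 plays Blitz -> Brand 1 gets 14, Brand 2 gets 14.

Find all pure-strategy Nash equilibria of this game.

Brand 1 against Light: payoffs 6, 5, 8, 18 → best response Blitz.
Brand 1 against Moderate: payoffs 16, 9, 20, 12 → best response Heavy.
Brand 1 against Heavy: payoffs 12, 17, 14, 20 → best response Blitz.
Brand 1 against Blitz: payoffs 1, 6, 8, 14 → best response Blitz.
Brand 2 against Light: payoffs 17, 20, 5, 3 → best response Moderate.
Brand 2 against Moderate: payoffs 9, 3, 10, 19 → best response Blitz.
Brand 2 against Heavy: payoffs 6, 19, 11, 18 → best response Moderate.
Brand 2 against Blitz: payoffs 3, 8, 5, 14 → best response Blitz.
Mutual best responses: (Heavy, Moderate); (Blitz, Blitz).

Pure-strategy Nash equilibria: (Heavy, Moderate), (Blitz, Blitz)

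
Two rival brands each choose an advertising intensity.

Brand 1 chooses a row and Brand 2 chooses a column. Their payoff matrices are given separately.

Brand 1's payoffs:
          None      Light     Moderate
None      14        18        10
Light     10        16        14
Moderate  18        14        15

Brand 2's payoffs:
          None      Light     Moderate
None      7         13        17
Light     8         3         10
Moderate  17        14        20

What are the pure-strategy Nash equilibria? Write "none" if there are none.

(Moderate, Moderate)

Brand 1 against None: payoffs 14, 10, 18 → best response Moderate.
Brand 1 against Light: payoffs 18, 16, 14 → best response None.
Brand 1 against Moderate: payoffs 10, 14, 15 → best response Moderate.
Brand 2 against None: payoffs 7, 13, 17 → best response Moderate.
Brand 2 against Light: payoffs 8, 3, 10 → best response Moderate.
Brand 2 against Moderate: payoffs 17, 14, 20 → best response Moderate.
Mutual best responses: (Moderate, Moderate).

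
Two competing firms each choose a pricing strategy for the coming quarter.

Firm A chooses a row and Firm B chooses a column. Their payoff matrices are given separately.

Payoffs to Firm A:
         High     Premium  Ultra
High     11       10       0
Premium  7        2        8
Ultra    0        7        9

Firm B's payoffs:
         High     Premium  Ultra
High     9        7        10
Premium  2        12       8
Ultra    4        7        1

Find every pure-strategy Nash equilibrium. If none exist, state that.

Mark each player's best response to every combination of opponents' strategies; a profile where every player is best-responding is a pure Nash equilibrium.
Firm A against High: payoffs 11, 7, 0 → best response High.
Firm A against Premium: payoffs 10, 2, 7 → best response High.
Firm A against Ultra: payoffs 0, 8, 9 → best response Ultra.
Firm B against High: payoffs 9, 7, 10 → best response Ultra.
Firm B against Premium: payoffs 2, 12, 8 → best response Premium.
Firm B against Ultra: payoffs 4, 7, 1 → best response Premium.
No profile is a mutual best response for all players.

none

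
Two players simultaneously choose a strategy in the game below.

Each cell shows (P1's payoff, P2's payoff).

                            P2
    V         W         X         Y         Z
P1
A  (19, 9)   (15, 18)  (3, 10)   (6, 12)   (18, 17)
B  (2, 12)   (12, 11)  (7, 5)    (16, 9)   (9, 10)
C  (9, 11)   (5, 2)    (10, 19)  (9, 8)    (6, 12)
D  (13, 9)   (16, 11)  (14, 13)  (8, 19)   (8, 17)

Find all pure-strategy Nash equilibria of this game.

P1 against V: payoffs 19, 2, 9, 13 → best response A.
P1 against W: payoffs 15, 12, 5, 16 → best response D.
P1 against X: payoffs 3, 7, 10, 14 → best response D.
P1 against Y: payoffs 6, 16, 9, 8 → best response B.
P1 against Z: payoffs 18, 9, 6, 8 → best response A.
P2 against A: payoffs 9, 18, 10, 12, 17 → best response W.
P2 against B: payoffs 12, 11, 5, 9, 10 → best response V.
P2 against C: payoffs 11, 2, 19, 8, 12 → best response X.
P2 against D: payoffs 9, 11, 13, 19, 17 → best response Y.
No profile is a mutual best response for all players.

This game has no pure Nash equilibrium.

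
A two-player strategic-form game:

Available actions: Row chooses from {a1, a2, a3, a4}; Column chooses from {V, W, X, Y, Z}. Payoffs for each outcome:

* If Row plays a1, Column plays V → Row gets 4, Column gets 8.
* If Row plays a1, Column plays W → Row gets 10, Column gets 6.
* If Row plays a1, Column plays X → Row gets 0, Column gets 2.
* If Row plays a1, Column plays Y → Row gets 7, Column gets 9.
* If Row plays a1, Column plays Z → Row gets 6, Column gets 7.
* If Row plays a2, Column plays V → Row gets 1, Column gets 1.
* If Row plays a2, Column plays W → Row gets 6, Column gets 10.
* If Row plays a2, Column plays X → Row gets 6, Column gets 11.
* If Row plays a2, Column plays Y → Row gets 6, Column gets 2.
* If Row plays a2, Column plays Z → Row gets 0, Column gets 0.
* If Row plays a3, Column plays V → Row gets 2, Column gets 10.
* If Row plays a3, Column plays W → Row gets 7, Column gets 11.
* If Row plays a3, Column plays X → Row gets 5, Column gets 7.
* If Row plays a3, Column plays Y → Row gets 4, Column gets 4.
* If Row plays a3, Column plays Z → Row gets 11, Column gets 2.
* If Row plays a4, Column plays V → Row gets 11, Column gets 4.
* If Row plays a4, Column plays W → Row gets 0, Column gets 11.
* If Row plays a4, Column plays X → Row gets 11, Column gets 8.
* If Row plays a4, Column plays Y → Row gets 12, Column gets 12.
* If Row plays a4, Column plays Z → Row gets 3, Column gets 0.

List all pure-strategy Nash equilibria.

(a4, Y)

(a1, V): Row can switch to a4 (4 → 11). Not NE.
(a1, W): Column can switch to V (6 → 8). Not NE.
(a1, X): Row can switch to a2 (0 → 6). Not NE.
(a1, Y): Row can switch to a4 (7 → 12). Not NE.
(a1, Z): Row can switch to a3 (6 → 11). Not NE.
(a2, V): Row can switch to a1 (1 → 4). Not NE.
(a4, Y): Row gets 12, best alternative 7; Column gets 12, best alternative 11. No profitable deviation — NE.
(The remaining 13 profiles each have a profitable deviation by the same check.)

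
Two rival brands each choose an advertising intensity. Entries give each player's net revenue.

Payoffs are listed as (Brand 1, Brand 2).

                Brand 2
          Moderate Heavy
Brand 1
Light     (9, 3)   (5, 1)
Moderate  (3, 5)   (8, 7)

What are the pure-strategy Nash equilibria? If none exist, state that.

Mark each player's best response to every combination of opponents' strategies; a profile where every player is best-responding is a pure Nash equilibrium.
Brand 1 against Moderate: payoffs 9, 3 → best response Light.
Brand 1 against Heavy: payoffs 5, 8 → best response Moderate.
Brand 2 against Light: payoffs 3, 1 → best response Moderate.
Brand 2 against Moderate: payoffs 5, 7 → best response Heavy.
Mutual best responses: (Light, Moderate); (Moderate, Heavy).

(Light, Moderate), (Moderate, Heavy)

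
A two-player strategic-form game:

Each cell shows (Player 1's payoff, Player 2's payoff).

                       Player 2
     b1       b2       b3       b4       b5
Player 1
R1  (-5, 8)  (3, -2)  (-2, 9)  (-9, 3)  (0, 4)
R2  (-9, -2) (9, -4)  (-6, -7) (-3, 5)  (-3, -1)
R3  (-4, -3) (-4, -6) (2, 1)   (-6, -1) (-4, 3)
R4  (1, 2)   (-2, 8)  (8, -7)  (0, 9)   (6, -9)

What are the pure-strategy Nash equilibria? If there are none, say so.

The unique pure-strategy Nash equilibrium is (R4, b4).

Player 1 against b1: payoffs -5, -9, -4, 1 → best response R4.
Player 1 against b2: payoffs 3, 9, -4, -2 → best response R2.
Player 1 against b3: payoffs -2, -6, 2, 8 → best response R4.
Player 1 against b4: payoffs -9, -3, -6, 0 → best response R4.
Player 1 against b5: payoffs 0, -3, -4, 6 → best response R4.
Player 2 against R1: payoffs 8, -2, 9, 3, 4 → best response b3.
Player 2 against R2: payoffs -2, -4, -7, 5, -1 → best response b4.
Player 2 against R3: payoffs -3, -6, 1, -1, 3 → best response b5.
Player 2 against R4: payoffs 2, 8, -7, 9, -9 → best response b4.
Mutual best responses: (R4, b4).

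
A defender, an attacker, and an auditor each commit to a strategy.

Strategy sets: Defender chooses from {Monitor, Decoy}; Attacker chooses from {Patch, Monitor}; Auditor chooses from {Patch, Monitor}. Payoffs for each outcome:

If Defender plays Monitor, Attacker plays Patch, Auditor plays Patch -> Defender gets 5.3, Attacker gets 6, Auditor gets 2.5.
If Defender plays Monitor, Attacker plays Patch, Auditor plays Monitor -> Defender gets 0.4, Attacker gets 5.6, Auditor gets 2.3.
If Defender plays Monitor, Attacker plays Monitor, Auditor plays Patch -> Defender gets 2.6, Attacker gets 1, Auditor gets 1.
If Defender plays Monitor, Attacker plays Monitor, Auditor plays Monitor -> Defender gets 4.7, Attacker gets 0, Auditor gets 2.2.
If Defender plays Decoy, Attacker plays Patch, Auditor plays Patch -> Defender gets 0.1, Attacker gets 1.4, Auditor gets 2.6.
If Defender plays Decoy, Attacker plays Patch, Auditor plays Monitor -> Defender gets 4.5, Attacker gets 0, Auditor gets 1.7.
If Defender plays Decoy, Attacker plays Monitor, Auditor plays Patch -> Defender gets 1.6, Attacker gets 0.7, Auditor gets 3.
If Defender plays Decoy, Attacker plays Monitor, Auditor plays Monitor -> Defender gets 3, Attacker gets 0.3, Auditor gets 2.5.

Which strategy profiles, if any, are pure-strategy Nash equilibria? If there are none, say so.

Pure NE: (Monitor, Patch, Patch)

For each player, find the best response to each opponent profile; mutual best responses are the pure NE.
Defender against (Patch, Patch): payoffs 5.3, 0.1 → best response Monitor.
Defender against (Patch, Monitor): payoffs 0.4, 4.5 → best response Decoy.
Defender against (Monitor, Patch): payoffs 2.6, 1.6 → best response Monitor.
Defender against (Monitor, Monitor): payoffs 4.7, 3 → best response Monitor.
Attacker against (Monitor, Patch): payoffs 6, 1 → best response Patch.
Attacker against (Monitor, Monitor): payoffs 5.6, 0 → best response Patch.
Attacker against (Decoy, Patch): payoffs 1.4, 0.7 → best response Patch.
Attacker against (Decoy, Monitor): payoffs 0, 0.3 → best response Monitor.
Auditor against (Monitor, Patch): payoffs 2.5, 2.3 → best response Patch.
Auditor against (Monitor, Monitor): payoffs 1, 2.2 → best response Monitor.
Auditor against (Decoy, Patch): payoffs 2.6, 1.7 → best response Patch.
Auditor against (Decoy, Monitor): payoffs 3, 2.5 → best response Patch.
Mutual best responses: (Monitor, Patch, Patch).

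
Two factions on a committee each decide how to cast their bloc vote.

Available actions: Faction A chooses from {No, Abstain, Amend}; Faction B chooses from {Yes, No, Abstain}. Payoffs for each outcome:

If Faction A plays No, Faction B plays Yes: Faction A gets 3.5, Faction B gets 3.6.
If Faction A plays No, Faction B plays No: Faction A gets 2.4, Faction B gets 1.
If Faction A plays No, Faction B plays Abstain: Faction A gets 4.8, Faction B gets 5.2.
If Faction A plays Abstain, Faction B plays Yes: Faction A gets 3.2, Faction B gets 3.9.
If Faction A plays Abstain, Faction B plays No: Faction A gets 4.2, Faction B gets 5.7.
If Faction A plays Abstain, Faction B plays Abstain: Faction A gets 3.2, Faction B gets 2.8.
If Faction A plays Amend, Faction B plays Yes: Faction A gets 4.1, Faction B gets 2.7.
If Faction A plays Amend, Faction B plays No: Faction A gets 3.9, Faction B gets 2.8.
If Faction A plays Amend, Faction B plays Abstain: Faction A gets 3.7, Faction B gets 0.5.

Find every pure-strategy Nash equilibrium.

Faction A against Yes: payoffs 3.5, 3.2, 4.1 → best response Amend.
Faction A against No: payoffs 2.4, 4.2, 3.9 → best response Abstain.
Faction A against Abstain: payoffs 4.8, 3.2, 3.7 → best response No.
Faction B against No: payoffs 3.6, 1, 5.2 → best response Abstain.
Faction B against Abstain: payoffs 3.9, 5.7, 2.8 → best response No.
Faction B against Amend: payoffs 2.7, 2.8, 0.5 → best response No.
Mutual best responses: (No, Abstain); (Abstain, No).

Pure-strategy Nash equilibria: (No, Abstain), (Abstain, No)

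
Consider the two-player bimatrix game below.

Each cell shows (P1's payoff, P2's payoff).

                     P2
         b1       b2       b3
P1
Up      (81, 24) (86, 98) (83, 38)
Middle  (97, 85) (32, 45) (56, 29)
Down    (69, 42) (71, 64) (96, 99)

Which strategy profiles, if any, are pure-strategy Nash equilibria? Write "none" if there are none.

Pure-strategy Nash equilibria: (Up, b2); (Middle, b1); (Down, b3)

For each player, find the best response to each opponent profile; mutual best responses are the pure NE.
P1 against b1: payoffs 81, 97, 69 → best response Middle.
P1 against b2: payoffs 86, 32, 71 → best response Up.
P1 against b3: payoffs 83, 56, 96 → best response Down.
P2 against Up: payoffs 24, 98, 38 → best response b2.
P2 against Middle: payoffs 85, 45, 29 → best response b1.
P2 against Down: payoffs 42, 64, 99 → best response b3.
Mutual best responses: (Up, b2); (Middle, b1); (Down, b3).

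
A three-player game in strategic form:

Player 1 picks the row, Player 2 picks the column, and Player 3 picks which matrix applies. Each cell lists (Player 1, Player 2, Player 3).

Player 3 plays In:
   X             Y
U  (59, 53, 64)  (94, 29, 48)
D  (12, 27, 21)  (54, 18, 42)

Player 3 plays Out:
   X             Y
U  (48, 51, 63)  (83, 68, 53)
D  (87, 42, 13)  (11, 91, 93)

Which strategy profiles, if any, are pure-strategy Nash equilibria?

(U, X, In), (U, Y, Out)

Check each profile: it is a Nash equilibrium iff no player can strictly gain by switching unilaterally.
(U, X, In): Player 1 gets 59, best alternative 12; Player 2 gets 53, best alternative 29; Player 3 gets 64, best alternative 63. No profitable deviation — NE.
(U, X, Out): Player 1 can switch to D (48 → 87). Not NE.
(U, Y, In): Player 2 can switch to X (29 → 53). Not NE.
(U, Y, Out): Player 1 gets 83, best alternative 11; Player 2 gets 68, best alternative 51; Player 3 gets 53, best alternative 48. No profitable deviation — NE.
(D, X, In): Player 1 can switch to U (12 → 59). Not NE.
(D, X, Out): Player 2 can switch to Y (42 → 91). Not NE.
(D, Y, In): Player 1 can switch to U (54 → 94). Not NE.
(D, Y, Out): Player 1 can switch to U (11 → 83). Not NE.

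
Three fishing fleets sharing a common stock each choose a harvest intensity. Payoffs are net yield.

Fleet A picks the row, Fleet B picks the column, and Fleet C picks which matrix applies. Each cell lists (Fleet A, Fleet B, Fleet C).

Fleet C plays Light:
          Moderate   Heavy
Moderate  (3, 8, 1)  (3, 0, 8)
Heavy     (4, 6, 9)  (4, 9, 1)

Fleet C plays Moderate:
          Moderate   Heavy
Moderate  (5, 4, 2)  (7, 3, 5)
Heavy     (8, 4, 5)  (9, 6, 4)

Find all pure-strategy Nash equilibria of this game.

Mark each player's best response to every combination of opponents' strategies; a profile where every player is best-responding is a pure Nash equilibrium.
Fleet A against (Moderate, Light): payoffs 3, 4 → best response Heavy.
Fleet A against (Moderate, Moderate): payoffs 5, 8 → best response Heavy.
Fleet A against (Heavy, Light): payoffs 3, 4 → best response Heavy.
Fleet A against (Heavy, Moderate): payoffs 7, 9 → best response Heavy.
Fleet B against (Moderate, Light): payoffs 8, 0 → best response Moderate.
Fleet B against (Moderate, Moderate): payoffs 4, 3 → best response Moderate.
Fleet B against (Heavy, Light): payoffs 6, 9 → best response Heavy.
Fleet B against (Heavy, Moderate): payoffs 4, 6 → best response Heavy.
Fleet C against (Moderate, Moderate): payoffs 1, 2 → best response Moderate.
Fleet C against (Moderate, Heavy): payoffs 8, 5 → best response Light.
Fleet C against (Heavy, Moderate): payoffs 9, 5 → best response Light.
Fleet C against (Heavy, Heavy): payoffs 1, 4 → best response Moderate.
Mutual best responses: (Heavy, Heavy, Moderate).

The unique pure-strategy Nash equilibrium is (Heavy, Heavy, Moderate).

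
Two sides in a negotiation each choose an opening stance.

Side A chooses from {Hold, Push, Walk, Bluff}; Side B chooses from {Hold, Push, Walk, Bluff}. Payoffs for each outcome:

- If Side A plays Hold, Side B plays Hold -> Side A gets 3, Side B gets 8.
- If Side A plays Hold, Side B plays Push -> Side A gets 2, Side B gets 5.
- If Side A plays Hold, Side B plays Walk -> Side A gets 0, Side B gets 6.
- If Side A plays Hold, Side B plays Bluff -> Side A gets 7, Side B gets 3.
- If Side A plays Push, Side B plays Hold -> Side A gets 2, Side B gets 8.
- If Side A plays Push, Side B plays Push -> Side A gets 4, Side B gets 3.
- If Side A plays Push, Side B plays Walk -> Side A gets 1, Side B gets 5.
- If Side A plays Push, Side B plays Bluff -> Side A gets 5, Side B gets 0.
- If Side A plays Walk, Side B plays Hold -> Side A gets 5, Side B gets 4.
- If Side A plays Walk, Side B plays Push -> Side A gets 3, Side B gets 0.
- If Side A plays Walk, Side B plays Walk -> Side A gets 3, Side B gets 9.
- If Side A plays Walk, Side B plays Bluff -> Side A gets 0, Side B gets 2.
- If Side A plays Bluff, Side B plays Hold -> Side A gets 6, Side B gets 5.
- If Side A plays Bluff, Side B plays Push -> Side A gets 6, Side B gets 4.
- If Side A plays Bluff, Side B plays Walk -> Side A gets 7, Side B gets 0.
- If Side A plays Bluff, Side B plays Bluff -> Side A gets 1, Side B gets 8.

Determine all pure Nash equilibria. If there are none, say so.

Check each profile: it is a Nash equilibrium iff no player can strictly gain by switching unilaterally.
(Hold, Hold): Side A can switch to Walk (3 → 5). Not NE.
(Hold, Push): Side A can switch to Push (2 → 4). Not NE.
(Hold, Walk): Side A can switch to Push (0 → 1). Not NE.
(Hold, Bluff): Side B can switch to Hold (3 → 8). Not NE.
(Push, Hold): Side A can switch to Hold (2 → 3). Not NE.
(Push, Push): Side A can switch to Bluff (4 → 6). Not NE.
(Push, Walk): Side A can switch to Walk (1 → 3). Not NE.
(Push, Bluff): Side A can switch to Hold (5 → 7). Not NE.
(Walk, Hold): Side A can switch to Bluff (5 → 6). Not NE.
(Walk, Push): Side A can switch to Push (3 → 4). Not NE.
(Walk, Walk): Side A can switch to Bluff (3 → 7). Not NE.
(Walk, Bluff): Side A can switch to Hold (0 → 7). Not NE.
(The remaining 4 profiles each have a profitable deviation by the same check.)

none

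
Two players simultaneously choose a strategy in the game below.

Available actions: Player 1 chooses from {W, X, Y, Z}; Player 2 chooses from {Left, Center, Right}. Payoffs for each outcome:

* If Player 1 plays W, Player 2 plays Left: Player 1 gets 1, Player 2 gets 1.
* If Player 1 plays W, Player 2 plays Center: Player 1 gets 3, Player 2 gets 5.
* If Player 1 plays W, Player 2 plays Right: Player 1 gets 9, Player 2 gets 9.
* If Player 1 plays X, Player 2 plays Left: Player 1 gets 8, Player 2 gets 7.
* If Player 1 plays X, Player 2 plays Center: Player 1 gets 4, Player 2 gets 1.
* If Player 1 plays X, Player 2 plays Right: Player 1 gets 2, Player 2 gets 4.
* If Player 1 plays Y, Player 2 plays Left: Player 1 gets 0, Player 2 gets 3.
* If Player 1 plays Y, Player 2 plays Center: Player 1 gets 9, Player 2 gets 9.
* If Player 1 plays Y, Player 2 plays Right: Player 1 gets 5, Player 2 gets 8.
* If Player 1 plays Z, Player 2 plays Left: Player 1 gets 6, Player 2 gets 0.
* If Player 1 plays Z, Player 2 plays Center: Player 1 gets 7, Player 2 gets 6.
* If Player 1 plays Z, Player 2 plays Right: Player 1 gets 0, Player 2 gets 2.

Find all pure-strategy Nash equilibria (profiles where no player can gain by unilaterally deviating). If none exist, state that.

Player 1 against Left: payoffs 1, 8, 0, 6 → best response X.
Player 1 against Center: payoffs 3, 4, 9, 7 → best response Y.
Player 1 against Right: payoffs 9, 2, 5, 0 → best response W.
Player 2 against W: payoffs 1, 5, 9 → best response Right.
Player 2 against X: payoffs 7, 1, 4 → best response Left.
Player 2 against Y: payoffs 3, 9, 8 → best response Center.
Player 2 against Z: payoffs 0, 6, 2 → best response Center.
Mutual best responses: (W, Right); (X, Left); (Y, Center).

(W, Right), (X, Left), (Y, Center)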